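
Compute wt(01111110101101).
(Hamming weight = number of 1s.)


Counting 1s in 01111110101101

10


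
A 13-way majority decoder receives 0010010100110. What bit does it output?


Ones: 5 out of 13
Threshold: 7

0 (5/13 voted 1)


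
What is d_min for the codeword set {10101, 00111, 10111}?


Comparing all pairs, minimum distance: 1
Can detect 0 errors, correct 0 errors

1


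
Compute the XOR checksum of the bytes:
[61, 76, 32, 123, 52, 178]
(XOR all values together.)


XOR chain: 61 ^ 76 ^ 32 ^ 123 ^ 52 ^ 178 = 172

172


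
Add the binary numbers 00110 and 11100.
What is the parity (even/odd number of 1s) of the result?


00110 = 6
11100 = 28
Sum = 34 = 100010
1s count = 2

even parity (2 ones in 100010)


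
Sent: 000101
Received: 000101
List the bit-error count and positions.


XOR: 000000

0 errors (received matches sent)


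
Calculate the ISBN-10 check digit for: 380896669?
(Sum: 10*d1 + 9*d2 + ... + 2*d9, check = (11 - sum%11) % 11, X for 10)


Weighted sum: 302
302 mod 11 = 5

Check digit: 6


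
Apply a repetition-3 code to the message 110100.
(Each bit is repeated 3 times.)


Each bit -> 3 copies

111111000111000000


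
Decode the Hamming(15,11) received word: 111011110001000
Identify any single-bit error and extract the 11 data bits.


Syndrome = 0: no error detected

Data: 11110001000 (no errors)


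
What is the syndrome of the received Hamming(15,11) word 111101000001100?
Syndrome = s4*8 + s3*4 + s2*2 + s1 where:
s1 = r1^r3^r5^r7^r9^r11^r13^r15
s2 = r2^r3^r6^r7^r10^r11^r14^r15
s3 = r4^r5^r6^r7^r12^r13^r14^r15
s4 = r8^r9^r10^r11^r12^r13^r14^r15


s1=1, s2=1, s3=0, s4=0

Syndrome = 3 (error at position 3)


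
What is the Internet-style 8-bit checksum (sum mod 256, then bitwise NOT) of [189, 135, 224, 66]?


Sum = 614 mod 256 = 102
Complement = 153

153


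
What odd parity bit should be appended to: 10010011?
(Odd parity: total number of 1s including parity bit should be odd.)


Number of 1s in data: 4
Parity bit: 1

1


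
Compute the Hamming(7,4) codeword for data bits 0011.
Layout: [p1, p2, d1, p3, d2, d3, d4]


Parity bits: p1=1, p2=0, p3=0

1000011


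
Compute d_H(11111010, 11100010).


XOR: 00011000
Count of 1s: 2

2


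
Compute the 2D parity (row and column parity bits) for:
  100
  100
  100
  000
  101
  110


Row parities: 111000
Column parities: 111

Row P: 111000, Col P: 111, Corner: 1


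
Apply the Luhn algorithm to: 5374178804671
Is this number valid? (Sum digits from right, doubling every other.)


Luhn sum = 67
67 mod 10 = 7

Invalid (Luhn sum mod 10 = 7)


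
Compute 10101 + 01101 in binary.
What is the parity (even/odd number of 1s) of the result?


10101 = 21
01101 = 13
Sum = 34 = 100010
1s count = 2

even parity (2 ones in 100010)


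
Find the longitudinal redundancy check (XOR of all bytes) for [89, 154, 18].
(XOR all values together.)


XOR chain: 89 ^ 154 ^ 18 = 209

209


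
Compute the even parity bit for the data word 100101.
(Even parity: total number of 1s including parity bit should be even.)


Number of 1s in data: 3
Parity bit: 1

1


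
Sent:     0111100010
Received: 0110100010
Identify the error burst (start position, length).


XOR: 0001000000

Burst at position 3, length 1


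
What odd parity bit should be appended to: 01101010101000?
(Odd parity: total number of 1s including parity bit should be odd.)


Number of 1s in data: 6
Parity bit: 1

1


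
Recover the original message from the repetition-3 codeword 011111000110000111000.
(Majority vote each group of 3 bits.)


Groups: 011, 111, 000, 110, 000, 111, 000
Majority votes: 1101010

1101010


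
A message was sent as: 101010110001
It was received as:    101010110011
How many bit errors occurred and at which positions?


XOR: 000000000010

1 error(s) at position(s): 10


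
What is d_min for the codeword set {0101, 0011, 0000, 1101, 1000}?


Comparing all pairs, minimum distance: 1
Can detect 0 errors, correct 0 errors

1


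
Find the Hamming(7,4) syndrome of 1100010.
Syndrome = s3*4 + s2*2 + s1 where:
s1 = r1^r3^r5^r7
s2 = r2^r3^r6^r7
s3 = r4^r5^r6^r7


s1=1, s2=0, s3=1

Syndrome = 5 (error at position 5)


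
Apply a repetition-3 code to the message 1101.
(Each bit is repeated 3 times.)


Each bit -> 3 copies

111111000111


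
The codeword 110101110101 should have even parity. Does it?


Number of 1s: 8

Yes, parity is correct (8 ones)


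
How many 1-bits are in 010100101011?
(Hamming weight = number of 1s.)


Counting 1s in 010100101011

6


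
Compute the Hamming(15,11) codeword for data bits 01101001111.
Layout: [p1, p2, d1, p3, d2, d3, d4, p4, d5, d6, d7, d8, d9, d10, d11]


Parity bits: p1=0, p2=1, p3=0, p4=1

010011011001111


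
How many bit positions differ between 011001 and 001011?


XOR: 010010
Count of 1s: 2

2


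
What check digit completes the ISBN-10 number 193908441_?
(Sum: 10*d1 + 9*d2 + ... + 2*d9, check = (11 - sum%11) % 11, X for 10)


Weighted sum: 248
248 mod 11 = 6

Check digit: 5


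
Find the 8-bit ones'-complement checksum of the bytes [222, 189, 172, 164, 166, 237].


Sum = 1150 mod 256 = 126
Complement = 129

129


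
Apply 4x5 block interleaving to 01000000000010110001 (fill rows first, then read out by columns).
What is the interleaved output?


Matrix:
  01000
  00000
  00101
  10001
Read columns: 00011000001000000011

00011000001000000011


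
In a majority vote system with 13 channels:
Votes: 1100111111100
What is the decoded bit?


Ones: 9 out of 13
Threshold: 7

1 (9/13 voted 1)


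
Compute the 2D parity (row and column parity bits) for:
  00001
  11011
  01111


Row parities: 100
Column parities: 10101

Row P: 100, Col P: 10101, Corner: 1


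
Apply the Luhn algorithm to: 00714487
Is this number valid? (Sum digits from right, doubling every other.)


Luhn sum = 32
32 mod 10 = 2

Invalid (Luhn sum mod 10 = 2)


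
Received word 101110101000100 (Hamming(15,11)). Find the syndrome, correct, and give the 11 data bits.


Syndrome = 0: no error detected

Data: 11011000100 (no errors)


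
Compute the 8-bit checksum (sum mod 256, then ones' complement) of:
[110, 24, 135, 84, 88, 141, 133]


Sum = 715 mod 256 = 203
Complement = 52

52


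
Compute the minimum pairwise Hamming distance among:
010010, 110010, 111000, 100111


Comparing all pairs, minimum distance: 1
Can detect 0 errors, correct 0 errors

1


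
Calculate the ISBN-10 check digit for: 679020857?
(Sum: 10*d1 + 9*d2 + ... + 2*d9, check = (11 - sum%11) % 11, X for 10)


Weighted sum: 268
268 mod 11 = 4

Check digit: 7


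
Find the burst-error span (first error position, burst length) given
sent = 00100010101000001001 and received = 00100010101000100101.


XOR: 00000000000000101100

Burst at position 14, length 4


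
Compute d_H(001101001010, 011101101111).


XOR: 010000100101
Count of 1s: 4

4


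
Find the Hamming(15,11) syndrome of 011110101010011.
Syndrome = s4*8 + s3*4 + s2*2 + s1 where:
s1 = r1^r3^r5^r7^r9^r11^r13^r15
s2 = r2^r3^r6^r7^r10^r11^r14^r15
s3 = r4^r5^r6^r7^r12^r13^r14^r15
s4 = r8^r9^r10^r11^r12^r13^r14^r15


s1=0, s2=0, s3=1, s4=0

Syndrome = 4 (error at position 4)


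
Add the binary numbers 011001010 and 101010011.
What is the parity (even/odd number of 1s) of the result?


011001010 = 202
101010011 = 339
Sum = 541 = 1000011101
1s count = 5

odd parity (5 ones in 1000011101)


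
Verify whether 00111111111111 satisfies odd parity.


Number of 1s: 12

No, parity error (12 ones)


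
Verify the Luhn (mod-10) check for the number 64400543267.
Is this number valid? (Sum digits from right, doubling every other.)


Luhn sum = 41
41 mod 10 = 1

Invalid (Luhn sum mod 10 = 1)


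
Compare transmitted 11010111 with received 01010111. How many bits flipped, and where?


XOR: 10000000

1 error(s) at position(s): 0


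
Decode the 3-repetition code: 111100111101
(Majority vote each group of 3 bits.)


Groups: 111, 100, 111, 101
Majority votes: 1011

1011


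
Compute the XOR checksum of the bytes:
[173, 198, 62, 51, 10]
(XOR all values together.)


XOR chain: 173 ^ 198 ^ 62 ^ 51 ^ 10 = 108

108


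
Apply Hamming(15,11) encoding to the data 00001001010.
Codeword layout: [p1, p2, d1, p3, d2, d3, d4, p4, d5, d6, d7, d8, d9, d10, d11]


Parity bits: p1=1, p2=1, p3=0, p4=1

110000011001010


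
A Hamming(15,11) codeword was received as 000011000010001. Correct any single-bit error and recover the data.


Syndrome = 7: error at position 7

Data: 01110010001 (corrected bit 7)


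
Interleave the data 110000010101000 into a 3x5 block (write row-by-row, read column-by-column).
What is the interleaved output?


Matrix:
  11000
  00101
  01000
Read columns: 100101010000010

100101010000010


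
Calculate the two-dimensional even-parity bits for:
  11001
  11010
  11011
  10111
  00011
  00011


Row parities: 110000
Column parities: 01111

Row P: 110000, Col P: 01111, Corner: 0


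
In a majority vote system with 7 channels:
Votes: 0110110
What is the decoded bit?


Ones: 4 out of 7
Threshold: 4

1 (4/7 voted 1)


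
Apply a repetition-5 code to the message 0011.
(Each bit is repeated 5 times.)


Each bit -> 5 copies

00000000001111111111


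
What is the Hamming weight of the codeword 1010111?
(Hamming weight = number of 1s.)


Counting 1s in 1010111

5


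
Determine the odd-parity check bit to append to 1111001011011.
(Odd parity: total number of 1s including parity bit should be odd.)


Number of 1s in data: 9
Parity bit: 0

0


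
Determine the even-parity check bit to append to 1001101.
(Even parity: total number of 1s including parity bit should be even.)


Number of 1s in data: 4
Parity bit: 0

0


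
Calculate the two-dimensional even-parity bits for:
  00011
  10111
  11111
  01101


Row parities: 0011
Column parities: 00110

Row P: 0011, Col P: 00110, Corner: 0


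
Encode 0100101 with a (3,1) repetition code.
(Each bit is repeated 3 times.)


Each bit -> 3 copies

000111000000111000111


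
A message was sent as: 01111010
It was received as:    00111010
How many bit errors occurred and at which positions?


XOR: 01000000

1 error(s) at position(s): 1


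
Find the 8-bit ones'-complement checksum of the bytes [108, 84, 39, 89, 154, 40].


Sum = 514 mod 256 = 2
Complement = 253

253


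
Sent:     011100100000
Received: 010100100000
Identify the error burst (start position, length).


XOR: 001000000000

Burst at position 2, length 1


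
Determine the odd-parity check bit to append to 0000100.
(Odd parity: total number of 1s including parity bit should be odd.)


Number of 1s in data: 1
Parity bit: 0

0


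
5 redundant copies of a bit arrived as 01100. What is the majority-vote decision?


Ones: 2 out of 5
Threshold: 3

0 (2/5 voted 1)


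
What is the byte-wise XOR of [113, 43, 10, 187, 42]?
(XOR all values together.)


XOR chain: 113 ^ 43 ^ 10 ^ 187 ^ 42 = 193

193


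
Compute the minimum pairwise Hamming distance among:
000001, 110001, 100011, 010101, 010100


Comparing all pairs, minimum distance: 1
Can detect 0 errors, correct 0 errors

1


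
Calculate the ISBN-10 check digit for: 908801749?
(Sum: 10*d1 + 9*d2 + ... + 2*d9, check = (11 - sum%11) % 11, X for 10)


Weighted sum: 273
273 mod 11 = 9

Check digit: 2


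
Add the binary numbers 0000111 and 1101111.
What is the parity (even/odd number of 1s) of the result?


0000111 = 7
1101111 = 111
Sum = 118 = 1110110
1s count = 5

odd parity (5 ones in 1110110)


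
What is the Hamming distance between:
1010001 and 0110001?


XOR: 1100000
Count of 1s: 2

2


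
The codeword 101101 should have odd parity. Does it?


Number of 1s: 4

No, parity error (4 ones)


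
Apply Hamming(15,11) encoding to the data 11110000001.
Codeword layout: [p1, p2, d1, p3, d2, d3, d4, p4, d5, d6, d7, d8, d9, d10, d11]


Parity bits: p1=0, p2=0, p3=0, p4=1

001011110000001


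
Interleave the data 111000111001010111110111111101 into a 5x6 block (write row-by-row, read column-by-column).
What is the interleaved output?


Matrix:
  111000
  111001
  010111
  110111
  111101
Read columns: 110111111111001001110011001111

110111111111001001110011001111


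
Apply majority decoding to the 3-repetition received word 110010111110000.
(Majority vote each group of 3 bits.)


Groups: 110, 010, 111, 110, 000
Majority votes: 10110

10110


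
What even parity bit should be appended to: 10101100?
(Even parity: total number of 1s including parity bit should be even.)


Number of 1s in data: 4
Parity bit: 0

0


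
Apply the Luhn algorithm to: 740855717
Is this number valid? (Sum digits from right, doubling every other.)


Luhn sum = 44
44 mod 10 = 4

Invalid (Luhn sum mod 10 = 4)


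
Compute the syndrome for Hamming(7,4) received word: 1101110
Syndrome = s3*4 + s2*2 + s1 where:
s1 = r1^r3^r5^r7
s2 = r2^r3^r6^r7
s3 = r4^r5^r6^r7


s1=0, s2=0, s3=1

Syndrome = 4 (error at position 4)


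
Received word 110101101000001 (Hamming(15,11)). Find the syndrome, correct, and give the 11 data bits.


Syndrome = 0: no error detected

Data: 00111000001 (no errors)


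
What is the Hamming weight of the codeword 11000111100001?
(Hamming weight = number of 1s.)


Counting 1s in 11000111100001

7


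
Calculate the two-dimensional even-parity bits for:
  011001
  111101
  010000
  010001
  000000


Row parities: 11100
Column parities: 100101

Row P: 11100, Col P: 100101, Corner: 1


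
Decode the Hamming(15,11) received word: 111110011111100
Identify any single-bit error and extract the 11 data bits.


Syndrome = 0: no error detected

Data: 11001111100 (no errors)


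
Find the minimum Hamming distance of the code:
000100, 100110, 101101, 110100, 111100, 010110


Comparing all pairs, minimum distance: 1
Can detect 0 errors, correct 0 errors

1


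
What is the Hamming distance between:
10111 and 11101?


XOR: 01010
Count of 1s: 2

2


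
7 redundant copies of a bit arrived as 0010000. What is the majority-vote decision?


Ones: 1 out of 7
Threshold: 4

0 (1/7 voted 1)


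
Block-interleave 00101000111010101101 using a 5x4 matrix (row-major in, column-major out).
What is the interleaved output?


Matrix:
  0010
  1000
  1110
  1010
  1101
Read columns: 01111001011011000001

01111001011011000001


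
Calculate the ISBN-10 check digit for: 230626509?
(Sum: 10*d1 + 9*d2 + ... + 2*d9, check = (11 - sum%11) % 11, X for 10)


Weighted sum: 169
169 mod 11 = 4

Check digit: 7


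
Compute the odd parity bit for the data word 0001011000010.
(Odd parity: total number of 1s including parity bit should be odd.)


Number of 1s in data: 4
Parity bit: 1

1


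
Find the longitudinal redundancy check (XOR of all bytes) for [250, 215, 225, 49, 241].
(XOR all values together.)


XOR chain: 250 ^ 215 ^ 225 ^ 49 ^ 241 = 12

12


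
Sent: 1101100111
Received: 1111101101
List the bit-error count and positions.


XOR: 0010001010

3 error(s) at position(s): 2, 6, 8


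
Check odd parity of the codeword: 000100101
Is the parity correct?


Number of 1s: 3

Yes, parity is correct (3 ones)


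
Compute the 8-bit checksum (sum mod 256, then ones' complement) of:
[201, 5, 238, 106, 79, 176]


Sum = 805 mod 256 = 37
Complement = 218

218


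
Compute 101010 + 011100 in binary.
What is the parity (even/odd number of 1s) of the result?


101010 = 42
011100 = 28
Sum = 70 = 1000110
1s count = 3

odd parity (3 ones in 1000110)


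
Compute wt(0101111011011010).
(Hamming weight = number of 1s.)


Counting 1s in 0101111011011010

10


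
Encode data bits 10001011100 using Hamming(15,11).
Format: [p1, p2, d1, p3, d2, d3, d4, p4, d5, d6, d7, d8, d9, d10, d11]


Parity bits: p1=0, p2=0, p3=0, p4=0

001000001011100


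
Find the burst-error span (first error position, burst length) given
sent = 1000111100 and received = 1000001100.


XOR: 0000110000

Burst at position 4, length 2


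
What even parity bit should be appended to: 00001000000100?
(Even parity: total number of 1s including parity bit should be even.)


Number of 1s in data: 2
Parity bit: 0

0


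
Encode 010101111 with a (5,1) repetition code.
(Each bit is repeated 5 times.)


Each bit -> 5 copies

000001111100000111110000011111111111111111111


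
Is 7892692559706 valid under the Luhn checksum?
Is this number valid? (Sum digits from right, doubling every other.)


Luhn sum = 72
72 mod 10 = 2

Invalid (Luhn sum mod 10 = 2)


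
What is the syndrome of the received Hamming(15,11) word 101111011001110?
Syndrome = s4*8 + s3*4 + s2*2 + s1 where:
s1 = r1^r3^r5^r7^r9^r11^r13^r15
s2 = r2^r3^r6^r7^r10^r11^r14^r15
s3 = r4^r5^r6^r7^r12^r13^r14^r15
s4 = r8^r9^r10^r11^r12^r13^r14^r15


s1=1, s2=1, s3=0, s4=1

Syndrome = 11 (error at position 11)


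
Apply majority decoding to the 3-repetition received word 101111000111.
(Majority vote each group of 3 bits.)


Groups: 101, 111, 000, 111
Majority votes: 1101

1101


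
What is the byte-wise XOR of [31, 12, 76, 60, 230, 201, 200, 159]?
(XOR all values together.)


XOR chain: 31 ^ 12 ^ 76 ^ 60 ^ 230 ^ 201 ^ 200 ^ 159 = 27

27


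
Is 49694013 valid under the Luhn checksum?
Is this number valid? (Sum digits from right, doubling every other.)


Luhn sum = 42
42 mod 10 = 2

Invalid (Luhn sum mod 10 = 2)


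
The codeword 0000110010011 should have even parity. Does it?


Number of 1s: 5

No, parity error (5 ones)


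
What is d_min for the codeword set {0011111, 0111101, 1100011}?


Comparing all pairs, minimum distance: 2
Can detect 1 errors, correct 0 errors

2


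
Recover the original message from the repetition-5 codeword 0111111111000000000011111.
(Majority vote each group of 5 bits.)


Groups: 01111, 11111, 00000, 00000, 11111
Majority votes: 11001

11001


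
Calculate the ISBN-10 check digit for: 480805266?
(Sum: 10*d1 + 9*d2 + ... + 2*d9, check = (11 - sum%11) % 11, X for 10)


Weighted sum: 231
231 mod 11 = 0

Check digit: 0


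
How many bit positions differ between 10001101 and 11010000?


XOR: 01011101
Count of 1s: 5

5


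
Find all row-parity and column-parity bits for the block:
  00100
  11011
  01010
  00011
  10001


Row parities: 10000
Column parities: 00111

Row P: 10000, Col P: 00111, Corner: 1


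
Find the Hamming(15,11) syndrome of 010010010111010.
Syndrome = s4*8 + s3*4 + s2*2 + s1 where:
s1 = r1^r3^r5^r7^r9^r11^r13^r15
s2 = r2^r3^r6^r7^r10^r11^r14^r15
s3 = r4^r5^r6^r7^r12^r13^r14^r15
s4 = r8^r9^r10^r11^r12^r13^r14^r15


s1=0, s2=0, s3=1, s4=1

Syndrome = 12 (error at position 12)


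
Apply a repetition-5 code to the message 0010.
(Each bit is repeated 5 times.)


Each bit -> 5 copies

00000000001111100000


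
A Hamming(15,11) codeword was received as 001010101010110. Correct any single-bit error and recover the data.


Syndrome = 0: no error detected

Data: 11011010110 (no errors)


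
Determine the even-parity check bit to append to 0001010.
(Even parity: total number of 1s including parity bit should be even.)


Number of 1s in data: 2
Parity bit: 0

0


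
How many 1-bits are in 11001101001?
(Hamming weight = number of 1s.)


Counting 1s in 11001101001

6


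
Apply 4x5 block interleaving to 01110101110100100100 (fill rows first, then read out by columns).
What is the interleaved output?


Matrix:
  01110
  10111
  01001
  00100
Read columns: 01001010110111000110

01001010110111000110


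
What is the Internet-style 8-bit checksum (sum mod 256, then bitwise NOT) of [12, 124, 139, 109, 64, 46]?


Sum = 494 mod 256 = 238
Complement = 17

17


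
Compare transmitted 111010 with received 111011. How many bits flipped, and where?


XOR: 000001

1 error(s) at position(s): 5


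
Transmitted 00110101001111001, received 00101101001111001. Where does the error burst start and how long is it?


XOR: 00011000000000000

Burst at position 3, length 2


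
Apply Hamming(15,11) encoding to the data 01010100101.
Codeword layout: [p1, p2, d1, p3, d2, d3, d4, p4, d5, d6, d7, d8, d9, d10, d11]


Parity bits: p1=0, p2=1, p3=0, p4=1

010010110100101


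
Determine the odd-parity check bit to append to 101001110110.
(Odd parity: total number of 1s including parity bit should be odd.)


Number of 1s in data: 7
Parity bit: 0

0


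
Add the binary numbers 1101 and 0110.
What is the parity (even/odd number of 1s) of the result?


1101 = 13
0110 = 6
Sum = 19 = 10011
1s count = 3

odd parity (3 ones in 10011)


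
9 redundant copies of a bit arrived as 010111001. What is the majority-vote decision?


Ones: 5 out of 9
Threshold: 5

1 (5/9 voted 1)


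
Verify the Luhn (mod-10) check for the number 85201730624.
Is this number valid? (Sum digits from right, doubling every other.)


Luhn sum = 34
34 mod 10 = 4

Invalid (Luhn sum mod 10 = 4)


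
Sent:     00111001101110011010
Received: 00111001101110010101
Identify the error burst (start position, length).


XOR: 00000000000000001111

Burst at position 16, length 4


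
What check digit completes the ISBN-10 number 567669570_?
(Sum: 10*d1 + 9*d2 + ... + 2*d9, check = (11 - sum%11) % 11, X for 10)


Weighted sum: 324
324 mod 11 = 5

Check digit: 6


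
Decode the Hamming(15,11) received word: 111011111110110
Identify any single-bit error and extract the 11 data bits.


Syndrome = 7: error at position 7

Data: 11101110110 (corrected bit 7)


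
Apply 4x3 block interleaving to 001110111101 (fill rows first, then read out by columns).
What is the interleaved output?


Matrix:
  001
  110
  111
  101
Read columns: 011101101011

011101101011


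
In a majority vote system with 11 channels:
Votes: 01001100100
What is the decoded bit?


Ones: 4 out of 11
Threshold: 6

0 (4/11 voted 1)


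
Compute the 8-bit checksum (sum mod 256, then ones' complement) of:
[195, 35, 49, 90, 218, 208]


Sum = 795 mod 256 = 27
Complement = 228

228


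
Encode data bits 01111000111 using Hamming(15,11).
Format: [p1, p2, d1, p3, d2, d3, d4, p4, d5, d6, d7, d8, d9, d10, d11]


Parity bits: p1=1, p2=0, p3=0, p4=0

100011101000111


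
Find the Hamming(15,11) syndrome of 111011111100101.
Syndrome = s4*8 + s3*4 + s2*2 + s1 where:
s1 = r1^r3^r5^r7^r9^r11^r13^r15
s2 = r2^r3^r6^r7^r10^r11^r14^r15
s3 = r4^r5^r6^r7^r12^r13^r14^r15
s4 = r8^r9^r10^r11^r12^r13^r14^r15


s1=1, s2=0, s3=1, s4=1

Syndrome = 13 (error at position 13)


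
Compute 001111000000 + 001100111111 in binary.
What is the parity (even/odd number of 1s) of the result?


001111000000 = 960
001100111111 = 831
Sum = 1791 = 11011111111
1s count = 10

even parity (10 ones in 11011111111)


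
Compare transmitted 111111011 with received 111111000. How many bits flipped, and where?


XOR: 000000011

2 error(s) at position(s): 7, 8


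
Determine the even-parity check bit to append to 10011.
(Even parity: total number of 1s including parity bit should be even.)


Number of 1s in data: 3
Parity bit: 1

1


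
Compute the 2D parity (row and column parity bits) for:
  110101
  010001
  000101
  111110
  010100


Row parities: 00010
Column parities: 001011

Row P: 00010, Col P: 001011, Corner: 1


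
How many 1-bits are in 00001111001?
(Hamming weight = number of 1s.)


Counting 1s in 00001111001

5


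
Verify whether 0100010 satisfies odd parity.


Number of 1s: 2

No, parity error (2 ones)


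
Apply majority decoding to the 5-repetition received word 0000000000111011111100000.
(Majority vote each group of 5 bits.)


Groups: 00000, 00000, 11101, 11111, 00000
Majority votes: 00110

00110


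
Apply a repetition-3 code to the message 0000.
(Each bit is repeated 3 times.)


Each bit -> 3 copies

000000000000


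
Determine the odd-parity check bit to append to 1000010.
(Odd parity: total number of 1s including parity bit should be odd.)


Number of 1s in data: 2
Parity bit: 1

1


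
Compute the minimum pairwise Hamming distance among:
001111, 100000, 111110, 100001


Comparing all pairs, minimum distance: 1
Can detect 0 errors, correct 0 errors

1


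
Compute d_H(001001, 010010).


XOR: 011011
Count of 1s: 4

4


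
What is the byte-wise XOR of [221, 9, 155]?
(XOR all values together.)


XOR chain: 221 ^ 9 ^ 155 = 79

79


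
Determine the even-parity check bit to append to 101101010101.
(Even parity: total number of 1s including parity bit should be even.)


Number of 1s in data: 7
Parity bit: 1

1


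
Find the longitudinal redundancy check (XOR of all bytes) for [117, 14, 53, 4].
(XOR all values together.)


XOR chain: 117 ^ 14 ^ 53 ^ 4 = 74

74


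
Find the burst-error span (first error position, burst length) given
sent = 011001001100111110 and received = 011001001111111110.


XOR: 000000000011000000

Burst at position 10, length 2


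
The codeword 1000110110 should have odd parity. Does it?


Number of 1s: 5

Yes, parity is correct (5 ones)


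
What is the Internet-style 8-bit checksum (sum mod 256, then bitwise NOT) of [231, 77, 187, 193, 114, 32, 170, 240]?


Sum = 1244 mod 256 = 220
Complement = 35

35


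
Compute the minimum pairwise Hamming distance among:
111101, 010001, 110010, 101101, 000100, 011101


Comparing all pairs, minimum distance: 1
Can detect 0 errors, correct 0 errors

1


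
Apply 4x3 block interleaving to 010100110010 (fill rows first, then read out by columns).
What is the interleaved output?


Matrix:
  010
  100
  110
  010
Read columns: 011010110000

011010110000


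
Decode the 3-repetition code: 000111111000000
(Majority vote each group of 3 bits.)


Groups: 000, 111, 111, 000, 000
Majority votes: 01100

01100


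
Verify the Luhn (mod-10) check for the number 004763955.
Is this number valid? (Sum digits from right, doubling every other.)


Luhn sum = 36
36 mod 10 = 6

Invalid (Luhn sum mod 10 = 6)


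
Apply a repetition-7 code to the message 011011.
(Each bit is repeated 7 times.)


Each bit -> 7 copies

000000011111111111111000000011111111111111


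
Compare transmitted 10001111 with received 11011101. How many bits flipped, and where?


XOR: 01010010

3 error(s) at position(s): 1, 3, 6


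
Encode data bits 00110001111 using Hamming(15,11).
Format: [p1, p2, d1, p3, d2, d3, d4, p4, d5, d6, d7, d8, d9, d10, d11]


Parity bits: p1=1, p2=0, p3=0, p4=0

100001100001111


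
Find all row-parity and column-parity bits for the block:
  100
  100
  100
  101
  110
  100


Row parities: 111001
Column parities: 011

Row P: 111001, Col P: 011, Corner: 0


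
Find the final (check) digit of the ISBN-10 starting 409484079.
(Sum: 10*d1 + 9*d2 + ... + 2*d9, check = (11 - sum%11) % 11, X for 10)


Weighted sum: 247
247 mod 11 = 5

Check digit: 6


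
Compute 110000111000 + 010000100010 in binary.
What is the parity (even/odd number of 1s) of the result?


110000111000 = 3128
010000100010 = 1058
Sum = 4186 = 1000001011010
1s count = 5

odd parity (5 ones in 1000001011010)


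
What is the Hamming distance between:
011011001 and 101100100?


XOR: 110111101
Count of 1s: 7

7


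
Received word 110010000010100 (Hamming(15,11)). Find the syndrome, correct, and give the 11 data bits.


Syndrome = 0: no error detected

Data: 01000010100 (no errors)


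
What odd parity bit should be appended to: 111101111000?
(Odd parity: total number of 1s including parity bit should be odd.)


Number of 1s in data: 8
Parity bit: 1

1


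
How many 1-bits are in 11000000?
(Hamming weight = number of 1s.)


Counting 1s in 11000000

2


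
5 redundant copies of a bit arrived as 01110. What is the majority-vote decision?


Ones: 3 out of 5
Threshold: 3

1 (3/5 voted 1)


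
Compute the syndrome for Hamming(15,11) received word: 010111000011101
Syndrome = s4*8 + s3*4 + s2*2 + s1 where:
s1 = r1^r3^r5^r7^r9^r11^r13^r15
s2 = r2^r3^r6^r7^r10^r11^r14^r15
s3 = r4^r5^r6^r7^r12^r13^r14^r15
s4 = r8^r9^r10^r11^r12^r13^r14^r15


s1=0, s2=0, s3=0, s4=0

Syndrome = 0 (no error)


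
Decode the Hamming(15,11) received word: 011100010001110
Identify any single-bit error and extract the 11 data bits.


Syndrome = 2: error at position 2

Data: 10000001110 (corrected bit 2)


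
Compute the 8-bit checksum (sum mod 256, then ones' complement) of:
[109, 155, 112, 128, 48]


Sum = 552 mod 256 = 40
Complement = 215

215


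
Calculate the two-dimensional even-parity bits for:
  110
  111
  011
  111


Row parities: 0101
Column parities: 101

Row P: 0101, Col P: 101, Corner: 0


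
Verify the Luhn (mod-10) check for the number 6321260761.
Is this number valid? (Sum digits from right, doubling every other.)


Luhn sum = 32
32 mod 10 = 2

Invalid (Luhn sum mod 10 = 2)


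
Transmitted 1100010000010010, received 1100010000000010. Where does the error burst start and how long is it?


XOR: 0000000000010000

Burst at position 11, length 1


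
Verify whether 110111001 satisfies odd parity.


Number of 1s: 6

No, parity error (6 ones)


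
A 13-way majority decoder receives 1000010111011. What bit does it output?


Ones: 7 out of 13
Threshold: 7

1 (7/13 voted 1)


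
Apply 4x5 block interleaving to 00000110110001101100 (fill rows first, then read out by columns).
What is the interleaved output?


Matrix:
  00000
  11011
  00011
  01100
Read columns: 01000101000101100110

01000101000101100110


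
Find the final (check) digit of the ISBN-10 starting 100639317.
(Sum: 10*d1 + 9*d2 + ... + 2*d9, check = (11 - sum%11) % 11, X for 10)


Weighted sum: 144
144 mod 11 = 1

Check digit: X


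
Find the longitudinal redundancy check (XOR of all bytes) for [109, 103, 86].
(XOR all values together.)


XOR chain: 109 ^ 103 ^ 86 = 92

92


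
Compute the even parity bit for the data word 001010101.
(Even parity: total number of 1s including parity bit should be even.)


Number of 1s in data: 4
Parity bit: 0

0


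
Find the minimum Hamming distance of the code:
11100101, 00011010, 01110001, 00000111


Comparing all pairs, minimum distance: 3
Can detect 2 errors, correct 1 errors

3


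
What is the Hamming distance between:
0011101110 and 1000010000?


XOR: 1011111110
Count of 1s: 8

8


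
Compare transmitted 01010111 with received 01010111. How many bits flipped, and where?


XOR: 00000000

0 errors (received matches sent)


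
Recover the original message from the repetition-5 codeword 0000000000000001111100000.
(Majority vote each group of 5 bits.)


Groups: 00000, 00000, 00000, 11111, 00000
Majority votes: 00010

00010


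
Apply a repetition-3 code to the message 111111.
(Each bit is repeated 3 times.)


Each bit -> 3 copies

111111111111111111


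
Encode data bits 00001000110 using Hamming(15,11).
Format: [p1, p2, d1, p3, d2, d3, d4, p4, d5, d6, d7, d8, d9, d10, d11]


Parity bits: p1=0, p2=1, p3=0, p4=1

010000011000110


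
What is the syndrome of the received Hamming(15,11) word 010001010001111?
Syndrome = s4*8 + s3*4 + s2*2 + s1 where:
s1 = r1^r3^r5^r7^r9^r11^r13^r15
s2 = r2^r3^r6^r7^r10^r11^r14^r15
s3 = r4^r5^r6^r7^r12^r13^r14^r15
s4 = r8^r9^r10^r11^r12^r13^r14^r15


s1=0, s2=0, s3=1, s4=1

Syndrome = 12 (error at position 12)


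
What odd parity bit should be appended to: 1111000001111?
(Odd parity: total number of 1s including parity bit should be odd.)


Number of 1s in data: 8
Parity bit: 1

1


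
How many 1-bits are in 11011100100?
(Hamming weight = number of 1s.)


Counting 1s in 11011100100

6


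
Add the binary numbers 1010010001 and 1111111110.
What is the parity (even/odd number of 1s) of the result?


1010010001 = 657
1111111110 = 1022
Sum = 1679 = 11010001111
1s count = 7

odd parity (7 ones in 11010001111)


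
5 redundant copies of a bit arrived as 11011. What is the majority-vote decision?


Ones: 4 out of 5
Threshold: 3

1 (4/5 voted 1)


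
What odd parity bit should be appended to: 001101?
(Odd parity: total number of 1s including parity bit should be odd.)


Number of 1s in data: 3
Parity bit: 0

0


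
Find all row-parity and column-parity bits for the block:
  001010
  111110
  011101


Row parities: 010
Column parities: 101001

Row P: 010, Col P: 101001, Corner: 1


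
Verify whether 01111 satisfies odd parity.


Number of 1s: 4

No, parity error (4 ones)


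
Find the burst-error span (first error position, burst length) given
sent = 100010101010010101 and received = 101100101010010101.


XOR: 001110000000000000

Burst at position 2, length 3


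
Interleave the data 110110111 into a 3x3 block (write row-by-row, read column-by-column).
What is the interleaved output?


Matrix:
  110
  110
  111
Read columns: 111111001

111111001


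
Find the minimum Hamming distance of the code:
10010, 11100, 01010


Comparing all pairs, minimum distance: 2
Can detect 1 errors, correct 0 errors

2


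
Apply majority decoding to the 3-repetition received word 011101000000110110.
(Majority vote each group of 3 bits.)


Groups: 011, 101, 000, 000, 110, 110
Majority votes: 110011

110011


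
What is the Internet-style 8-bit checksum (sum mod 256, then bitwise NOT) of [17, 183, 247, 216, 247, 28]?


Sum = 938 mod 256 = 170
Complement = 85

85


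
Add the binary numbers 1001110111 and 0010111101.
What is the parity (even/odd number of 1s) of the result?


1001110111 = 631
0010111101 = 189
Sum = 820 = 1100110100
1s count = 5

odd parity (5 ones in 1100110100)


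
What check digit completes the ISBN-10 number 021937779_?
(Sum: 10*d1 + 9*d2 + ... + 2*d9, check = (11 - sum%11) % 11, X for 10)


Weighted sum: 209
209 mod 11 = 0

Check digit: 0


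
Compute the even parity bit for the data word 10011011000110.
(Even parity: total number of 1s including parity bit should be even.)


Number of 1s in data: 7
Parity bit: 1

1


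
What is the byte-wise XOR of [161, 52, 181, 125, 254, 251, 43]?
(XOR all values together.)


XOR chain: 161 ^ 52 ^ 181 ^ 125 ^ 254 ^ 251 ^ 43 = 115

115


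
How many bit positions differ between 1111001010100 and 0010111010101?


XOR: 1101110000001
Count of 1s: 6

6


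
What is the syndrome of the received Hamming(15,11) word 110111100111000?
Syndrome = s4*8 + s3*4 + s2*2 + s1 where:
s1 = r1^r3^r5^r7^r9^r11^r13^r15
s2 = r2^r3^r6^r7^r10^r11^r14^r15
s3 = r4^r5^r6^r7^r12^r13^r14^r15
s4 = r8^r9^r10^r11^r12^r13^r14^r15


s1=0, s2=1, s3=1, s4=1

Syndrome = 14 (error at position 14)


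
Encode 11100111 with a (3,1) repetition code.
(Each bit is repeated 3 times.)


Each bit -> 3 copies

111111111000000111111111


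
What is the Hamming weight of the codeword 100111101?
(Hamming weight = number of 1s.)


Counting 1s in 100111101

6


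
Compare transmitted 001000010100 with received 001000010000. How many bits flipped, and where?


XOR: 000000000100

1 error(s) at position(s): 9


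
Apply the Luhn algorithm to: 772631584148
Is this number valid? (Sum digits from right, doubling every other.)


Luhn sum = 63
63 mod 10 = 3

Invalid (Luhn sum mod 10 = 3)


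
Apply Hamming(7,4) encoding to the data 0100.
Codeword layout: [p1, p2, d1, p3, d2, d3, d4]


Parity bits: p1=1, p2=0, p3=1

1001100


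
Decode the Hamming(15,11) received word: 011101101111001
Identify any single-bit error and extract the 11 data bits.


Syndrome = 15: error at position 15

Data: 10111111000 (corrected bit 15)


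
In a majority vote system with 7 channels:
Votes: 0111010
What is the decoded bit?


Ones: 4 out of 7
Threshold: 4

1 (4/7 voted 1)


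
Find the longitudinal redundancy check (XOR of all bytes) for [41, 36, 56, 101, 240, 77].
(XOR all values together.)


XOR chain: 41 ^ 36 ^ 56 ^ 101 ^ 240 ^ 77 = 237

237


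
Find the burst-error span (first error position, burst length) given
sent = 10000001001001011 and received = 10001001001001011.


XOR: 00001000000000000

Burst at position 4, length 1


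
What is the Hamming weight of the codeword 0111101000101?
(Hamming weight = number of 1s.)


Counting 1s in 0111101000101

7


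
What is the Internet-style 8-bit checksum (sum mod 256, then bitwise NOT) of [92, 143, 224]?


Sum = 459 mod 256 = 203
Complement = 52

52


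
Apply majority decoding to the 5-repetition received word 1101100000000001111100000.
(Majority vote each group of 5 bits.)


Groups: 11011, 00000, 00000, 11111, 00000
Majority votes: 10010

10010


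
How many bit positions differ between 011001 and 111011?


XOR: 100010
Count of 1s: 2

2


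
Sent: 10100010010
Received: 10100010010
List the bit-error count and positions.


XOR: 00000000000

0 errors (received matches sent)


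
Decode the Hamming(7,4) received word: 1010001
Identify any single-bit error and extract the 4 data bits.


Syndrome = 5: error at position 5

Data: 1101 (corrected bit 5)


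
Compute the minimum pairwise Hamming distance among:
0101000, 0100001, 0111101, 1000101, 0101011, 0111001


Comparing all pairs, minimum distance: 1
Can detect 0 errors, correct 0 errors

1


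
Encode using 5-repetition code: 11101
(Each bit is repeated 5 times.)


Each bit -> 5 copies

1111111111111110000011111


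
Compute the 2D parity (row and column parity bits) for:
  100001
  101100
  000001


Row parities: 011
Column parities: 001100

Row P: 011, Col P: 001100, Corner: 0


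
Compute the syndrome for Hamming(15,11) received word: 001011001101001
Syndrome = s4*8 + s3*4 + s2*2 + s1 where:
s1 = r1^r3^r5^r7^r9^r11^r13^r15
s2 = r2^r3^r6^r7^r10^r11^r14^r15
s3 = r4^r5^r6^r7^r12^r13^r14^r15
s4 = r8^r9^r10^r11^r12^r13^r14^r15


s1=0, s2=0, s3=0, s4=0

Syndrome = 0 (no error)


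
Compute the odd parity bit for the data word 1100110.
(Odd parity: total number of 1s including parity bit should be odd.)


Number of 1s in data: 4
Parity bit: 1

1


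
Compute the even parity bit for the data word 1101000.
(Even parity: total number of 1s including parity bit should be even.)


Number of 1s in data: 3
Parity bit: 1

1


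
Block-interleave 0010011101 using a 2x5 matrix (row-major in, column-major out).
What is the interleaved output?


Matrix:
  00100
  11101
Read columns: 0101110001

0101110001


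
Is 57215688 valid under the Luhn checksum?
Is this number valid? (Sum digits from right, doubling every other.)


Luhn sum = 35
35 mod 10 = 5

Invalid (Luhn sum mod 10 = 5)


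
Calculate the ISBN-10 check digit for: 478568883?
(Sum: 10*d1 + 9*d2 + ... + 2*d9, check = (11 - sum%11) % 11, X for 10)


Weighted sum: 340
340 mod 11 = 10

Check digit: 1


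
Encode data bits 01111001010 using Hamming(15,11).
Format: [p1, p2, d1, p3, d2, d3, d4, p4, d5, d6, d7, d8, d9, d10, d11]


Parity bits: p1=1, p2=1, p3=1, p4=1

110111111001010


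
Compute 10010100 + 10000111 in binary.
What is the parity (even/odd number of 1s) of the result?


10010100 = 148
10000111 = 135
Sum = 283 = 100011011
1s count = 5

odd parity (5 ones in 100011011)


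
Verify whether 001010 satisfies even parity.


Number of 1s: 2

Yes, parity is correct (2 ones)


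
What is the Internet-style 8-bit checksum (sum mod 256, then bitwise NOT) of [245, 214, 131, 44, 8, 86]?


Sum = 728 mod 256 = 216
Complement = 39

39
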